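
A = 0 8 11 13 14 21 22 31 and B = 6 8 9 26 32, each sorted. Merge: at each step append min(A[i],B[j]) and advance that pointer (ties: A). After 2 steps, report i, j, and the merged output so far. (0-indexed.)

i=1, j=1, merged so far=[0, 6]

[i=0,j=0] A[i]=0<=B[j]=6 take 0 → i++
[i=1,j=0] A[i]=8>B[j]=6 take 6 → j++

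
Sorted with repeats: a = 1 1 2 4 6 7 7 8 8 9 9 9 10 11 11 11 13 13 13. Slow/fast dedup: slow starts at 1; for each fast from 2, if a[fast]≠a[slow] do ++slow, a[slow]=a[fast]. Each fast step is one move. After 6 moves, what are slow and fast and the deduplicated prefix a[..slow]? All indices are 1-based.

slow=1 fast=2: a[fast]=1=a[slow] dup, fast++
slow=1 fast=3: a[fast]=2≠a[slow]=1 write a[2]=2, slow++,fast++
slow=2 fast=4: a[fast]=4≠a[slow]=2 write a[3]=4, slow++,fast++
slow=3 fast=5: a[fast]=6≠a[slow]=4 write a[4]=6, slow++,fast++
slow=4 fast=6: a[fast]=7≠a[slow]=6 write a[5]=7, slow++,fast++
slow=5 fast=7: a[fast]=7=a[slow] dup, fast++

slow=5, fast=8, prefix=[1, 2, 4, 6, 7]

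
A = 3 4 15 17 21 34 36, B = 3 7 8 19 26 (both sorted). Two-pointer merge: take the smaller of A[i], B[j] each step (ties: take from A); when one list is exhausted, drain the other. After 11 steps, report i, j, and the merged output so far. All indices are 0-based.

i=6, j=5, merged so far=[3, 3, 4, 7, 8, 15, 17, 19, 21, 26, 34]

[i=0,j=0] A[i]=3<=B[j]=3 take 3 → i++
[i=1,j=0] A[i]=4>B[j]=3 take 3 → j++
[i=1,j=1] A[i]=4<=B[j]=7 take 4 → i++
[i=2,j=1] A[i]=15>B[j]=7 take 7 → j++
[i=2,j=2] A[i]=15>B[j]=8 take 8 → j++
[i=2,j=3] A[i]=15<=B[j]=19 take 15 → i++
[i=3,j=3] A[i]=17<=B[j]=19 take 17 → i++
[i=4,j=3] A[i]=21>B[j]=19 take 19 → j++
[i=4,j=4] A[i]=21<=B[j]=26 take 21 → i++
[i=5,j=4] A[i]=34>B[j]=26 take 26 → j++
[i=5,j=5] B done, take A[i]=34 → i++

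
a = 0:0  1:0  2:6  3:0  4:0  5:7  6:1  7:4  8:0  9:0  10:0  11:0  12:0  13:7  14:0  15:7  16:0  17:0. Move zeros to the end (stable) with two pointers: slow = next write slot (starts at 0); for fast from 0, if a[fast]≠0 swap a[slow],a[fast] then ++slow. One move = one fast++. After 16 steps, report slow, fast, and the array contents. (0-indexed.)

(s=0,f=0) a[fast]=0 → fast++
(s=0,f=1) a[fast]=0 → fast++
(s=0,f=2) a[fast]=6≠0 swap→a[0]=6 → slow++,fast++
(s=1,f=3) a[fast]=0 → fast++
(s=1,f=4) a[fast]=0 → fast++
(s=1,f=5) a[fast]=7≠0 swap→a[1]=7 → slow++,fast++
(s=2,f=6) a[fast]=1≠0 swap→a[2]=1 → slow++,fast++
(s=3,f=7) a[fast]=4≠0 swap→a[3]=4 → slow++,fast++
(s=4,f=8) a[fast]=0 → fast++
(s=4,f=9) a[fast]=0 → fast++
(s=4,f=10) a[fast]=0 → fast++
(s=4,f=11) a[fast]=0 → fast++
(s=4,f=12) a[fast]=0 → fast++
(s=4,f=13) a[fast]=7≠0 swap→a[4]=7 → slow++,fast++
(s=5,f=14) a[fast]=0 → fast++
(s=5,f=15) a[fast]=7≠0 swap→a[5]=7 → slow++,fast++

slow=6, fast=16, a=[6, 7, 1, 4, 7, 7, 0, 0, 0, 0, 0, 0, 0, 0, 0, 0, 0, 0]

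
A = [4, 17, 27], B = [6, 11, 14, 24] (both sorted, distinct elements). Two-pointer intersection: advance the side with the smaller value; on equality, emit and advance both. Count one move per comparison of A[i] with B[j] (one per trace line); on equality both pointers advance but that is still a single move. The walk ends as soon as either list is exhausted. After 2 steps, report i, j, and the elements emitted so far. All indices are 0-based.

i=0 j=0: 4<6, i++
i=1 j=0: 17>6, j++

i=1, j=1, emitted=[]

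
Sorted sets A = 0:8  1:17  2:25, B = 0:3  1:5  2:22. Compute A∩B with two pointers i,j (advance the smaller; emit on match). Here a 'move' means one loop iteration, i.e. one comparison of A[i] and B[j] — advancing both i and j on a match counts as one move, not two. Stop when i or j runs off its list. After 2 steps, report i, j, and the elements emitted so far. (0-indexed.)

i=0, j=2, emitted=[]

i=0 j=0: 8>3, j++
i=0 j=1: 8>5, j++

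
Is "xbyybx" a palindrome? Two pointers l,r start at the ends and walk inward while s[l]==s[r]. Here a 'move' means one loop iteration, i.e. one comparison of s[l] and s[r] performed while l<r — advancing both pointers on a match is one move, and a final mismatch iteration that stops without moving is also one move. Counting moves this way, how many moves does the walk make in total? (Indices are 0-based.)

l=0 r=5: 'x'=='x', l++,r--
l=1 r=4: 'b'=='b', l++,r--
l=2 r=3: 'y'=='y', l++,r--

3 moves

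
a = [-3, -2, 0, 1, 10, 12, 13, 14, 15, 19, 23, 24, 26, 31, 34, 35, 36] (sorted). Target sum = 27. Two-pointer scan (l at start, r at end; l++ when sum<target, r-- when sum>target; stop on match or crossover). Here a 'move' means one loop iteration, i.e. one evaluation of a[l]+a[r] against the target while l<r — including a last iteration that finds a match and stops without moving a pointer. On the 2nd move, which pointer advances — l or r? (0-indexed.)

r

l=0 r=16: -3+36=33 >27, r--
l=0 r=15: -3+35=32 >27, r--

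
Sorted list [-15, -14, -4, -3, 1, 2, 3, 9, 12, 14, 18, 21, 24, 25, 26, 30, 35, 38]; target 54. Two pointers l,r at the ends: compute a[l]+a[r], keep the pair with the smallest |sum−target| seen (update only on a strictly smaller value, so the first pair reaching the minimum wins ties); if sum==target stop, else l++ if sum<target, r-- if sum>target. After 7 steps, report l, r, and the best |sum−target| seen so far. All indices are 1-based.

[1,18] -15+38=23 d=31 * → l++
[2,18] -14+38=24 d=30 * → l++
[3,18] -4+38=34 d=20 * → l++
[4,18] -3+38=35 d=19 * → l++
[5,18] 1+38=39 d=15 * → l++
[6,18] 2+38=40 d=14 * → l++
[7,18] 3+38=41 d=13 * → l++

l=8, r=18, best |Δ|=13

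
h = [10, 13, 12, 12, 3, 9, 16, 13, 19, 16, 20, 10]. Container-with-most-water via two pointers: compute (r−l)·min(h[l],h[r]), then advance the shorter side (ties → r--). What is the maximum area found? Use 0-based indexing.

[0,11] min(10,10)*11=110 best=110 * → r--
[0,10] min(10,20)*10=100 best=110 → l++
[1,10] min(13,20)*9=117 best=117 * → l++
[2,10] min(12,20)*8=96 best=117 → l++
[3,10] min(12,20)*7=84 best=117 → l++
[4,10] min(3,20)*6=18 best=117 → l++
[5,10] min(9,20)*5=45 best=117 → l++
[6,10] min(16,20)*4=64 best=117 → l++
[7,10] min(13,20)*3=39 best=117 → l++
[8,10] min(19,20)*2=38 best=117 → l++
[9,10] min(16,20)*1=16 best=117 → l++

max area = 117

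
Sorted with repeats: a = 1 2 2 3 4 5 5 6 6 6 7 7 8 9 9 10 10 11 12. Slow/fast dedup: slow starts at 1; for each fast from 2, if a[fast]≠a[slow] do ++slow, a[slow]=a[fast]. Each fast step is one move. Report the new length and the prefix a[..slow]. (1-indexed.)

(s=1,f=2) a[fast]=2≠a[slow]=1 write a[2]=2 → slow++,fast++
(s=2,f=3) a[fast]=2=a[slow] dup → fast++
(s=2,f=4) a[fast]=3≠a[slow]=2 write a[3]=3 → slow++,fast++
(s=3,f=5) a[fast]=4≠a[slow]=3 write a[4]=4 → slow++,fast++
(s=4,f=6) a[fast]=5≠a[slow]=4 write a[5]=5 → slow++,fast++
(s=5,f=7) a[fast]=5=a[slow] dup → fast++
(s=5,f=8) a[fast]=6≠a[slow]=5 write a[6]=6 → slow++,fast++
(s=6,f=9) a[fast]=6=a[slow] dup → fast++
(s=6,f=10) a[fast]=6=a[slow] dup → fast++
(s=6,f=11) a[fast]=7≠a[slow]=6 write a[7]=7 → slow++,fast++
(s=7,f=12) a[fast]=7=a[slow] dup → fast++
(s=7,f=13) a[fast]=8≠a[slow]=7 write a[8]=8 → slow++,fast++
(s=8,f=14) a[fast]=9≠a[slow]=8 write a[9]=9 → slow++,fast++
(s=9,f=15) a[fast]=9=a[slow] dup → fast++
(s=9,f=16) a[fast]=10≠a[slow]=9 write a[10]=10 → slow++,fast++
(s=10,f=17) a[fast]=10=a[slow] dup → fast++
(s=10,f=18) a[fast]=11≠a[slow]=10 write a[11]=11 → slow++,fast++
(s=11,f=19) a[fast]=12≠a[slow]=11 write a[12]=12 → slow++,fast++

length 12; prefix = [1, 2, 3, 4, 5, 6, 7, 8, 9, 10, 11, 12]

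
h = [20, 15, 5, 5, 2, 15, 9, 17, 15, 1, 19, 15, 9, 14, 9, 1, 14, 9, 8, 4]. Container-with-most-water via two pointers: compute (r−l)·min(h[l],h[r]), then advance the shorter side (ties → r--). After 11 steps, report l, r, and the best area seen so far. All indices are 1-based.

l=1, r=9, best area=224

l=1 r=20: min(20,4)*19=76 best=76 *, r--
l=1 r=19: min(20,8)*18=144 best=144 *, r--
l=1 r=18: min(20,9)*17=153 best=153 *, r--
l=1 r=17: min(20,14)*16=224 best=224 *, r--
l=1 r=16: min(20,1)*15=15 best=224, r--
l=1 r=15: min(20,9)*14=126 best=224, r--
l=1 r=14: min(20,14)*13=182 best=224, r--
l=1 r=13: min(20,9)*12=108 best=224, r--
l=1 r=12: min(20,15)*11=165 best=224, r--
l=1 r=11: min(20,19)*10=190 best=224, r--
l=1 r=10: min(20,1)*9=9 best=224, r--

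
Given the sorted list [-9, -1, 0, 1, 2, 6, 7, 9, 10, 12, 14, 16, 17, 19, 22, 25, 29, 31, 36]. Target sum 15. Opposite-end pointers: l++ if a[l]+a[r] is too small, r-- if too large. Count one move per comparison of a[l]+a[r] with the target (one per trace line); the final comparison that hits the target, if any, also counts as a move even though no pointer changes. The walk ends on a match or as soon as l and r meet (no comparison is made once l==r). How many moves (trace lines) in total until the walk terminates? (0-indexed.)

l=0 r=18: -9+36=27 >15, r--
l=0 r=17: -9+31=22 >15, r--
l=0 r=16: -9+29=20 >15, r--
l=0 r=15: -9+25=16 >15, r--
l=0 r=14: -9+22=13 <15, l++
l=1 r=14: -1+22=21 >15, r--
l=1 r=13: -1+19=18 >15, r--
l=1 r=12: -1+17=16 >15, r--
l=1 r=11: -1+16=15, found

9 moves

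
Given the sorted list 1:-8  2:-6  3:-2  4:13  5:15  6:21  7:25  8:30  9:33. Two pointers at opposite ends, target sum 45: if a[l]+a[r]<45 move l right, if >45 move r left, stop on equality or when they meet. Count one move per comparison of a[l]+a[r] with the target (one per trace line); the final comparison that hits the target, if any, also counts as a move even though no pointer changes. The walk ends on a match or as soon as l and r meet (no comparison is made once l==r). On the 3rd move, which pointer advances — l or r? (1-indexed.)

l

[1,9] -8+33=25 <45 → l++
[2,9] -6+33=27 <45 → l++
[3,9] -2+33=31 <45 → l++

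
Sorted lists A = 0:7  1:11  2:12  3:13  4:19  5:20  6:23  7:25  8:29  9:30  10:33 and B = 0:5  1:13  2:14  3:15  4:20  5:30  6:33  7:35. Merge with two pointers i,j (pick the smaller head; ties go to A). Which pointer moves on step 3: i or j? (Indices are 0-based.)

i

i=0 j=0: A[i]=7>B[j]=5 take 5, j++
i=0 j=1: A[i]=7<=B[j]=13 take 7, i++
i=1 j=1: A[i]=11<=B[j]=13 take 11, i++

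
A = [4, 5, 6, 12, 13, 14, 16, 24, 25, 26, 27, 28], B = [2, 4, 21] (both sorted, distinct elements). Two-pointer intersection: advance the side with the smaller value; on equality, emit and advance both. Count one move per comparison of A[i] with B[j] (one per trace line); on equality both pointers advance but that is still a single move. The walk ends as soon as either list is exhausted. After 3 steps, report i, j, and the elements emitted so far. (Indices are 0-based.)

[i=0,j=0] 4>2 → j++
[i=0,j=1] 4==4 emit → i++,j++
[i=1,j=2] 5<21 → i++

i=2, j=2, emitted=[4]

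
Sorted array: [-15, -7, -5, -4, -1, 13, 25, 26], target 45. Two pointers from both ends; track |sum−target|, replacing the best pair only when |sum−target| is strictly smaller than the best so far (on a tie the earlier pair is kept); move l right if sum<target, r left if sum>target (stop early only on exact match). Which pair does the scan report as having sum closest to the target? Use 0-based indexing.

[0,7] -15+26=11 d=34 * → l++
[1,7] -7+26=19 d=26 * → l++
[2,7] -5+26=21 d=24 * → l++
[3,7] -4+26=22 d=23 * → l++
[4,7] -1+26=25 d=20 * → l++
[5,7] 13+26=39 d=6 * → l++
[6,7] 25+26=51 d=6 → r--

pair (13, 26) with sum 39 (|Δ|=6)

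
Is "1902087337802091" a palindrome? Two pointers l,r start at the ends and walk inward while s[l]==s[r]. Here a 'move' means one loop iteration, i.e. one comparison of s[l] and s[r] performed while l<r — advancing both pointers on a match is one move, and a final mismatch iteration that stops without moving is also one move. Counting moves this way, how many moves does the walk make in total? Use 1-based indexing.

l=1 r=16: '1'=='1', l++,r--
l=2 r=15: '9'=='9', l++,r--
l=3 r=14: '0'=='0', l++,r--
l=4 r=13: '2'=='2', l++,r--
l=5 r=12: '0'=='0', l++,r--
l=6 r=11: '8'=='8', l++,r--
l=7 r=10: '7'=='7', l++,r--
l=8 r=9: '3'=='3', l++,r--

8 moves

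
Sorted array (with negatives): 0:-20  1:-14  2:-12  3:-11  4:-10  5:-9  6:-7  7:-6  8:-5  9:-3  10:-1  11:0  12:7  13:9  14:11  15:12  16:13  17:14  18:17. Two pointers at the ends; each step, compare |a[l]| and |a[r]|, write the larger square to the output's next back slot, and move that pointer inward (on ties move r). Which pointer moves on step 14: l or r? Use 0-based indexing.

l

[0,18] |-20|>|17| out[18]=400 → l++
[1,18] |-14|<=|17| out[17]=289 → r--
[1,17] |-14|<=|14| out[16]=196 → r--
[1,16] |-14|>|13| out[15]=196 → l++
[2,16] |-12|<=|13| out[14]=169 → r--
[2,15] |-12|<=|12| out[13]=144 → r--
[2,14] |-12|>|11| out[12]=144 → l++
[3,14] |-11|<=|11| out[11]=121 → r--
[3,13] |-11|>|9| out[10]=121 → l++
[4,13] |-10|>|9| out[9]=100 → l++
[5,13] |-9|<=|9| out[8]=81 → r--
[5,12] |-9|>|7| out[7]=81 → l++
[6,12] |-7|<=|7| out[6]=49 → r--
[6,11] |-7|>|0| out[5]=49 → l++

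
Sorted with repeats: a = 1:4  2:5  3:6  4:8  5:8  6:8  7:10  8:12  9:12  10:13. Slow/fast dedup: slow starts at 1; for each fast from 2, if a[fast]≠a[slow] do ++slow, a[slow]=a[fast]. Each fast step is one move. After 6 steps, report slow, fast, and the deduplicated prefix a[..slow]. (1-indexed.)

slow=5, fast=8, prefix=[4, 5, 6, 8, 10]

(s=1,f=2) a[fast]=5≠a[slow]=4 write a[2]=5 → slow++,fast++
(s=2,f=3) a[fast]=6≠a[slow]=5 write a[3]=6 → slow++,fast++
(s=3,f=4) a[fast]=8≠a[slow]=6 write a[4]=8 → slow++,fast++
(s=4,f=5) a[fast]=8=a[slow] dup → fast++
(s=4,f=6) a[fast]=8=a[slow] dup → fast++
(s=4,f=7) a[fast]=10≠a[slow]=8 write a[5]=10 → slow++,fast++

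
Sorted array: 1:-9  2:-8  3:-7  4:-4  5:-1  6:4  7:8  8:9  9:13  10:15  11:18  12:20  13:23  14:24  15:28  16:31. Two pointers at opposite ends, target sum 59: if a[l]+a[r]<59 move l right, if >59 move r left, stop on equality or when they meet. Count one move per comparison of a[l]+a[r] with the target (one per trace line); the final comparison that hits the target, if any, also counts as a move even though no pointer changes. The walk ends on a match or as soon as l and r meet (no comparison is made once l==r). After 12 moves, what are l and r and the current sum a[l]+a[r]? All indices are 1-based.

l=1 r=16: -9+31=22 <59, l++
l=2 r=16: -8+31=23 <59, l++
l=3 r=16: -7+31=24 <59, l++
l=4 r=16: -4+31=27 <59, l++
l=5 r=16: -1+31=30 <59, l++
l=6 r=16: 4+31=35 <59, l++
l=7 r=16: 8+31=39 <59, l++
l=8 r=16: 9+31=40 <59, l++
l=9 r=16: 13+31=44 <59, l++
l=10 r=16: 15+31=46 <59, l++
l=11 r=16: 18+31=49 <59, l++
l=12 r=16: 20+31=51 <59, l++

l=13, r=16, sum=54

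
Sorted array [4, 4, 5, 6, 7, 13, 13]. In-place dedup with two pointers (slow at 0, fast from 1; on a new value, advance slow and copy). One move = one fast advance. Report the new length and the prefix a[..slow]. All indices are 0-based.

(s=0,f=1) a[fast]=4=a[slow] dup → fast++
(s=0,f=2) a[fast]=5≠a[slow]=4 write a[1]=5 → slow++,fast++
(s=1,f=3) a[fast]=6≠a[slow]=5 write a[2]=6 → slow++,fast++
(s=2,f=4) a[fast]=7≠a[slow]=6 write a[3]=7 → slow++,fast++
(s=3,f=5) a[fast]=13≠a[slow]=7 write a[4]=13 → slow++,fast++
(s=4,f=6) a[fast]=13=a[slow] dup → fast++

length 5; prefix = [4, 5, 6, 7, 13]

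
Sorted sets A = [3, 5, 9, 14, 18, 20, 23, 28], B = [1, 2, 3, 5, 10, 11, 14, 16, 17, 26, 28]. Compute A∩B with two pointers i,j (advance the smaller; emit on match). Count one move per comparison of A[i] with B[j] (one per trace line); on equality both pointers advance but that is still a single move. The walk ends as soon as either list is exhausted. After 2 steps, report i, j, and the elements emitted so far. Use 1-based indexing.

i=1, j=3, emitted=[]

[i=1,j=1] 3>1 → j++
[i=1,j=2] 3>2 → j++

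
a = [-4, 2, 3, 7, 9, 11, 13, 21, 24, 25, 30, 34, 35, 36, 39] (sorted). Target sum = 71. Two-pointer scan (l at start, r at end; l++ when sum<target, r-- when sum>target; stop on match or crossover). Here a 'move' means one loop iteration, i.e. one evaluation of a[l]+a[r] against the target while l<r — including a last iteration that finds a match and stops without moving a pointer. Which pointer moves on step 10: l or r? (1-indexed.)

[1,15] -4+39=35 <71 → l++
[2,15] 2+39=41 <71 → l++
[3,15] 3+39=42 <71 → l++
[4,15] 7+39=46 <71 → l++
[5,15] 9+39=48 <71 → l++
[6,15] 11+39=50 <71 → l++
[7,15] 13+39=52 <71 → l++
[8,15] 21+39=60 <71 → l++
[9,15] 24+39=63 <71 → l++
[10,15] 25+39=64 <71 → l++

l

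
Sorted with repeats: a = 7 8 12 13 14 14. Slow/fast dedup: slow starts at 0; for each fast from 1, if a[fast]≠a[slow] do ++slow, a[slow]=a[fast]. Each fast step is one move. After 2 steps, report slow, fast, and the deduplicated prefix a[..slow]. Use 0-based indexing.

slow=2, fast=3, prefix=[7, 8, 12]

(s=0,f=1) a[fast]=8≠a[slow]=7 write a[1]=8 → slow++,fast++
(s=1,f=2) a[fast]=12≠a[slow]=8 write a[2]=12 → slow++,fast++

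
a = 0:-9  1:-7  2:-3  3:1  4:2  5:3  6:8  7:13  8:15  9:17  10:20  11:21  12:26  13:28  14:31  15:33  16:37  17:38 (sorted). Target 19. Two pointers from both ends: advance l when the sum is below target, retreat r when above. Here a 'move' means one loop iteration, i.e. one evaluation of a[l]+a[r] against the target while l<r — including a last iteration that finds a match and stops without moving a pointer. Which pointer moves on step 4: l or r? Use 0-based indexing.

r

l=0 r=17: -9+38=29 >19, r--
l=0 r=16: -9+37=28 >19, r--
l=0 r=15: -9+33=24 >19, r--
l=0 r=14: -9+31=22 >19, r--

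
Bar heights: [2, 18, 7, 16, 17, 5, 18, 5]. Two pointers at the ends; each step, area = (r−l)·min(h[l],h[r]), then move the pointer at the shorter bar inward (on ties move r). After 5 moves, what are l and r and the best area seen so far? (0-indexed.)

l=0 r=7: min(2,5)*7=14 best=14 *, l++
l=1 r=7: min(18,5)*6=30 best=30 *, r--
l=1 r=6: min(18,18)*5=90 best=90 *, r--
l=1 r=5: min(18,5)*4=20 best=90, r--
l=1 r=4: min(18,17)*3=51 best=90, r--

l=1, r=3, best area=90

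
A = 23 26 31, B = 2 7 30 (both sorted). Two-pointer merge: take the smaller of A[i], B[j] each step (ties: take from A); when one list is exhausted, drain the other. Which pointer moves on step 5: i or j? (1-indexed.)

j

[i=1,j=1] A[i]=23>B[j]=2 take 2 → j++
[i=1,j=2] A[i]=23>B[j]=7 take 7 → j++
[i=1,j=3] A[i]=23<=B[j]=30 take 23 → i++
[i=2,j=3] A[i]=26<=B[j]=30 take 26 → i++
[i=3,j=3] A[i]=31>B[j]=30 take 30 → j++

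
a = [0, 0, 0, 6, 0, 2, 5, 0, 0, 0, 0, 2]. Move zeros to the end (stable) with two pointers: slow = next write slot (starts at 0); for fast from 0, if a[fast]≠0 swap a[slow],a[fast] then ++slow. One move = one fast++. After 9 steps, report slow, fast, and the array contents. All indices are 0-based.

slow=3, fast=9, a=[6, 2, 5, 0, 0, 0, 0, 0, 0, 0, 0, 2]

slow=0 fast=0: a[fast]=0, fast++
slow=0 fast=1: a[fast]=0, fast++
slow=0 fast=2: a[fast]=0, fast++
slow=0 fast=3: a[fast]=6≠0 swap→a[0]=6, slow++,fast++
slow=1 fast=4: a[fast]=0, fast++
slow=1 fast=5: a[fast]=2≠0 swap→a[1]=2, slow++,fast++
slow=2 fast=6: a[fast]=5≠0 swap→a[2]=5, slow++,fast++
slow=3 fast=7: a[fast]=0, fast++
slow=3 fast=8: a[fast]=0, fast++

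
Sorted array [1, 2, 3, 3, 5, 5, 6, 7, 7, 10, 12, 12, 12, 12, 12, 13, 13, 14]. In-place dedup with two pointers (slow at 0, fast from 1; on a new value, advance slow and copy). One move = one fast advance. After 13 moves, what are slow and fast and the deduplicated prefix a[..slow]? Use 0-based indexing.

slow=7, fast=14, prefix=[1, 2, 3, 5, 6, 7, 10, 12]

slow=0 fast=1: a[fast]=2≠a[slow]=1 write a[1]=2, slow++,fast++
slow=1 fast=2: a[fast]=3≠a[slow]=2 write a[2]=3, slow++,fast++
slow=2 fast=3: a[fast]=3=a[slow] dup, fast++
slow=2 fast=4: a[fast]=5≠a[slow]=3 write a[3]=5, slow++,fast++
slow=3 fast=5: a[fast]=5=a[slow] dup, fast++
slow=3 fast=6: a[fast]=6≠a[slow]=5 write a[4]=6, slow++,fast++
slow=4 fast=7: a[fast]=7≠a[slow]=6 write a[5]=7, slow++,fast++
slow=5 fast=8: a[fast]=7=a[slow] dup, fast++
slow=5 fast=9: a[fast]=10≠a[slow]=7 write a[6]=10, slow++,fast++
slow=6 fast=10: a[fast]=12≠a[slow]=10 write a[7]=12, slow++,fast++
slow=7 fast=11: a[fast]=12=a[slow] dup, fast++
slow=7 fast=12: a[fast]=12=a[slow] dup, fast++
slow=7 fast=13: a[fast]=12=a[slow] dup, fast++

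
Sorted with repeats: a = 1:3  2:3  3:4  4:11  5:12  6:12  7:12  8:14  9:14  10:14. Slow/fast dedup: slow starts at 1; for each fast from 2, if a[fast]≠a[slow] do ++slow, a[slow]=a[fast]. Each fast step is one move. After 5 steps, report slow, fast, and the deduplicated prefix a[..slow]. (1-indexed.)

slow=1 fast=2: a[fast]=3=a[slow] dup, fast++
slow=1 fast=3: a[fast]=4≠a[slow]=3 write a[2]=4, slow++,fast++
slow=2 fast=4: a[fast]=11≠a[slow]=4 write a[3]=11, slow++,fast++
slow=3 fast=5: a[fast]=12≠a[slow]=11 write a[4]=12, slow++,fast++
slow=4 fast=6: a[fast]=12=a[slow] dup, fast++

slow=4, fast=7, prefix=[3, 4, 11, 12]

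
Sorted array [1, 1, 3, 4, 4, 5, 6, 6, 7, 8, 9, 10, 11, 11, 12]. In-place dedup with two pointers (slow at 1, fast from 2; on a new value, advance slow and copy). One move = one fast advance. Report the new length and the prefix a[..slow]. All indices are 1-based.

length 11; prefix = [1, 3, 4, 5, 6, 7, 8, 9, 10, 11, 12]

slow=1 fast=2: a[fast]=1=a[slow] dup, fast++
slow=1 fast=3: a[fast]=3≠a[slow]=1 write a[2]=3, slow++,fast++
slow=2 fast=4: a[fast]=4≠a[slow]=3 write a[3]=4, slow++,fast++
slow=3 fast=5: a[fast]=4=a[slow] dup, fast++
slow=3 fast=6: a[fast]=5≠a[slow]=4 write a[4]=5, slow++,fast++
slow=4 fast=7: a[fast]=6≠a[slow]=5 write a[5]=6, slow++,fast++
slow=5 fast=8: a[fast]=6=a[slow] dup, fast++
slow=5 fast=9: a[fast]=7≠a[slow]=6 write a[6]=7, slow++,fast++
slow=6 fast=10: a[fast]=8≠a[slow]=7 write a[7]=8, slow++,fast++
slow=7 fast=11: a[fast]=9≠a[slow]=8 write a[8]=9, slow++,fast++
slow=8 fast=12: a[fast]=10≠a[slow]=9 write a[9]=10, slow++,fast++
slow=9 fast=13: a[fast]=11≠a[slow]=10 write a[10]=11, slow++,fast++
slow=10 fast=14: a[fast]=11=a[slow] dup, fast++
slow=10 fast=15: a[fast]=12≠a[slow]=11 write a[11]=12, slow++,fast++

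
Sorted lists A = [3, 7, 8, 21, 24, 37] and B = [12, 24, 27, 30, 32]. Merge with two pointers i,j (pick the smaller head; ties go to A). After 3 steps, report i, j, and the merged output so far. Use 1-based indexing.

i=1 j=1: A[i]=3<=B[j]=12 take 3, i++
i=2 j=1: A[i]=7<=B[j]=12 take 7, i++
i=3 j=1: A[i]=8<=B[j]=12 take 8, i++

i=4, j=1, merged so far=[3, 7, 8]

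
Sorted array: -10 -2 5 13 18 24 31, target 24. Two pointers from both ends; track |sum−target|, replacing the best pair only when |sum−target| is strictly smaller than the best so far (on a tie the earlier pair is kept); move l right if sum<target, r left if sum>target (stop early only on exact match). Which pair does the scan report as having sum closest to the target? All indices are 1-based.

pair (5, 18) with sum 23 (|Δ|=1)

[1,7] -10+31=21 d=3 * → l++
[2,7] -2+31=29 d=5 → r--
[2,6] -2+24=22 d=2 * → l++
[3,6] 5+24=29 d=5 → r--
[3,5] 5+18=23 d=1 * → l++
[4,5] 13+18=31 d=7 → r--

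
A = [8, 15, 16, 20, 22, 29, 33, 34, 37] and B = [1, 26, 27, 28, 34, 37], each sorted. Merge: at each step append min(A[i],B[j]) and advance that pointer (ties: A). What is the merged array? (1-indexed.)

i=1 j=1: A[i]=8>B[j]=1 take 1, j++
i=1 j=2: A[i]=8<=B[j]=26 take 8, i++
i=2 j=2: A[i]=15<=B[j]=26 take 15, i++
i=3 j=2: A[i]=16<=B[j]=26 take 16, i++
i=4 j=2: A[i]=20<=B[j]=26 take 20, i++
i=5 j=2: A[i]=22<=B[j]=26 take 22, i++
i=6 j=2: A[i]=29>B[j]=26 take 26, j++
i=6 j=3: A[i]=29>B[j]=27 take 27, j++
i=6 j=4: A[i]=29>B[j]=28 take 28, j++
i=6 j=5: A[i]=29<=B[j]=34 take 29, i++
i=7 j=5: A[i]=33<=B[j]=34 take 33, i++
i=8 j=5: A[i]=34<=B[j]=34 take 34, i++
i=9 j=5: A[i]=37>B[j]=34 take 34, j++
i=9 j=6: A[i]=37<=B[j]=37 take 37, i++
i=10 j=6: A done, take B[j]=37, j++

[1, 8, 15, 16, 20, 22, 26, 27, 28, 29, 33, 34, 34, 37, 37]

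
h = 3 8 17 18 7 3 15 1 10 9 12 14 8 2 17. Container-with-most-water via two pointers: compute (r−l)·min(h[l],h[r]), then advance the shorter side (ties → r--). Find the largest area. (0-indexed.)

[0,14] min(3,17)*14=42 best=42 * → l++
[1,14] min(8,17)*13=104 best=104 * → l++
[2,14] min(17,17)*12=204 best=204 * → r--
[2,13] min(17,2)*11=22 best=204 → r--
[2,12] min(17,8)*10=80 best=204 → r--
[2,11] min(17,14)*9=126 best=204 → r--
[2,10] min(17,12)*8=96 best=204 → r--
[2,9] min(17,9)*7=63 best=204 → r--
[2,8] min(17,10)*6=60 best=204 → r--
[2,7] min(17,1)*5=5 best=204 → r--
[2,6] min(17,15)*4=60 best=204 → r--
[2,5] min(17,3)*3=9 best=204 → r--
[2,4] min(17,7)*2=14 best=204 → r--
[2,3] min(17,18)*1=17 best=204 → l++

max area = 204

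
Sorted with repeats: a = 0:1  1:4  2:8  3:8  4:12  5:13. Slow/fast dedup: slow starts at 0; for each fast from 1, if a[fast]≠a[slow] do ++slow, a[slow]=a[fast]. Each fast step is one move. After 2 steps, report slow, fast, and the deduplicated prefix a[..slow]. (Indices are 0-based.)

slow=2, fast=3, prefix=[1, 4, 8]

slow=0 fast=1: a[fast]=4≠a[slow]=1 write a[1]=4, slow++,fast++
slow=1 fast=2: a[fast]=8≠a[slow]=4 write a[2]=8, slow++,fast++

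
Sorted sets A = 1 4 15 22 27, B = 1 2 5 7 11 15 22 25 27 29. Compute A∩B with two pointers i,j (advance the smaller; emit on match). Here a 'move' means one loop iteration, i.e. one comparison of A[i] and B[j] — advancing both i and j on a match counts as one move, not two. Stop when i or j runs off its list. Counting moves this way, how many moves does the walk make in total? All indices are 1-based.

i=1 j=1: 1==1 emit, i++,j++
i=2 j=2: 4>2, j++
i=2 j=3: 4<5, i++
i=3 j=3: 15>5, j++
i=3 j=4: 15>7, j++
i=3 j=5: 15>11, j++
i=3 j=6: 15==15 emit, i++,j++
i=4 j=7: 22==22 emit, i++,j++
i=5 j=8: 27>25, j++
i=5 j=9: 27==27 emit, i++,j++

10 moves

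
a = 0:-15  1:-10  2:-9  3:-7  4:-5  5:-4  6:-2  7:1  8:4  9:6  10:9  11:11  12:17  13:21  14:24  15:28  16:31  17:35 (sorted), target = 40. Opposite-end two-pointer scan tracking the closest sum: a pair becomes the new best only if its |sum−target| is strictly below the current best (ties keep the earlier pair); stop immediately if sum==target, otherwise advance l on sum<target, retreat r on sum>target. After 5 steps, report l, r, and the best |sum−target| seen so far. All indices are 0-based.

l=5, r=17, best |Δ|=10

[0,17] -15+35=20 d=20 * → l++
[1,17] -10+35=25 d=15 * → l++
[2,17] -9+35=26 d=14 * → l++
[3,17] -7+35=28 d=12 * → l++
[4,17] -5+35=30 d=10 * → l++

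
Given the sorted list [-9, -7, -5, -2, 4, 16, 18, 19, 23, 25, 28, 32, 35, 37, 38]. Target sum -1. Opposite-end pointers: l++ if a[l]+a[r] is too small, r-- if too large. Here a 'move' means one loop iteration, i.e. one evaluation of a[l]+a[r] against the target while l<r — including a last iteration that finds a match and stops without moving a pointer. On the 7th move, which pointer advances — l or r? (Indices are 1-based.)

r

[1,15] -9+38=29 >-1 → r--
[1,14] -9+37=28 >-1 → r--
[1,13] -9+35=26 >-1 → r--
[1,12] -9+32=23 >-1 → r--
[1,11] -9+28=19 >-1 → r--
[1,10] -9+25=16 >-1 → r--
[1,9] -9+23=14 >-1 → r--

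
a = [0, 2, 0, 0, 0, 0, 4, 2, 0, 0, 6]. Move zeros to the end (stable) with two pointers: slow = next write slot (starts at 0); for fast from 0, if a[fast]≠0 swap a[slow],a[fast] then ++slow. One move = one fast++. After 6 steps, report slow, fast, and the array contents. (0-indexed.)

slow=1, fast=6, a=[2, 0, 0, 0, 0, 0, 4, 2, 0, 0, 6]

(s=0,f=0) a[fast]=0 → fast++
(s=0,f=1) a[fast]=2≠0 swap→a[0]=2 → slow++,fast++
(s=1,f=2) a[fast]=0 → fast++
(s=1,f=3) a[fast]=0 → fast++
(s=1,f=4) a[fast]=0 → fast++
(s=1,f=5) a[fast]=0 → fast++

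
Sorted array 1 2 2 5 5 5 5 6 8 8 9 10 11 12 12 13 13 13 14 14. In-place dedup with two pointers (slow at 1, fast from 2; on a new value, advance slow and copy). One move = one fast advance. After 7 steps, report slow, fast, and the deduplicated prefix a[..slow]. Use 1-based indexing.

slow=4, fast=9, prefix=[1, 2, 5, 6]

(s=1,f=2) a[fast]=2≠a[slow]=1 write a[2]=2 → slow++,fast++
(s=2,f=3) a[fast]=2=a[slow] dup → fast++
(s=2,f=4) a[fast]=5≠a[slow]=2 write a[3]=5 → slow++,fast++
(s=3,f=5) a[fast]=5=a[slow] dup → fast++
(s=3,f=6) a[fast]=5=a[slow] dup → fast++
(s=3,f=7) a[fast]=5=a[slow] dup → fast++
(s=3,f=8) a[fast]=6≠a[slow]=5 write a[4]=6 → slow++,fast++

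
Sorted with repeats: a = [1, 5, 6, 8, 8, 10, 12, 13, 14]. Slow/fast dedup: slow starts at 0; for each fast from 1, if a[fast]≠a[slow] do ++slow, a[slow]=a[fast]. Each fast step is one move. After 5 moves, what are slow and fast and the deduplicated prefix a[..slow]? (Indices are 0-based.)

slow=0 fast=1: a[fast]=5≠a[slow]=1 write a[1]=5, slow++,fast++
slow=1 fast=2: a[fast]=6≠a[slow]=5 write a[2]=6, slow++,fast++
slow=2 fast=3: a[fast]=8≠a[slow]=6 write a[3]=8, slow++,fast++
slow=3 fast=4: a[fast]=8=a[slow] dup, fast++
slow=3 fast=5: a[fast]=10≠a[slow]=8 write a[4]=10, slow++,fast++

slow=4, fast=6, prefix=[1, 5, 6, 8, 10]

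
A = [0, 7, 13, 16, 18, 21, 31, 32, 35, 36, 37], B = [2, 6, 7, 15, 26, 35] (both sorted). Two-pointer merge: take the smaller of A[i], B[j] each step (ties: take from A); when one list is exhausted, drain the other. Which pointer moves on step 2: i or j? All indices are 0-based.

i=0 j=0: A[i]=0<=B[j]=2 take 0, i++
i=1 j=0: A[i]=7>B[j]=2 take 2, j++

j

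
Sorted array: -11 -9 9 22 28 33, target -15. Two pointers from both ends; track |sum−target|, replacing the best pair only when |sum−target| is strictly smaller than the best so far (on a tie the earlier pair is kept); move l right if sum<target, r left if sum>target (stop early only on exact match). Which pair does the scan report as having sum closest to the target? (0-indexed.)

pair (-11, -9) with sum -20 (|Δ|=5)

l=0 r=5: -11+33=22 d=37 *, r--
l=0 r=4: -11+28=17 d=32 *, r--
l=0 r=3: -11+22=11 d=26 *, r--
l=0 r=2: -11+9=-2 d=13 *, r--
l=0 r=1: -11+-9=-20 d=5 *, l++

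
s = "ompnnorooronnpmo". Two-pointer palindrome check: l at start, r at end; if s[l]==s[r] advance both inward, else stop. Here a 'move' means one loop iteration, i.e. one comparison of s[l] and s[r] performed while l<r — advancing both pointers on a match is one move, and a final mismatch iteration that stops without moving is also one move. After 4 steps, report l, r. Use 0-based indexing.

l=4, r=11

l=0 r=15: 'o'=='o', l++,r--
l=1 r=14: 'm'=='m', l++,r--
l=2 r=13: 'p'=='p', l++,r--
l=3 r=12: 'n'=='n', l++,r--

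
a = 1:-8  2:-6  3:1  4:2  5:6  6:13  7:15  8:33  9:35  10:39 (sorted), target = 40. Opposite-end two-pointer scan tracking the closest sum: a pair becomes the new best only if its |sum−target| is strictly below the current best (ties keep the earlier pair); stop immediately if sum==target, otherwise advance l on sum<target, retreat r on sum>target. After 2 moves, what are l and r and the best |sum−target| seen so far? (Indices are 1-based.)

l=3, r=10, best |Δ|=7

[1,10] -8+39=31 d=9 * → l++
[2,10] -6+39=33 d=7 * → l++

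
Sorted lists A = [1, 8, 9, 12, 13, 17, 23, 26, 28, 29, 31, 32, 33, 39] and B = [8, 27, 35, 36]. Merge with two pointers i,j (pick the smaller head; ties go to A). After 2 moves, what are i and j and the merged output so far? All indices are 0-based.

i=2, j=0, merged so far=[1, 8]

[i=0,j=0] A[i]=1<=B[j]=8 take 1 → i++
[i=1,j=0] A[i]=8<=B[j]=8 take 8 → i++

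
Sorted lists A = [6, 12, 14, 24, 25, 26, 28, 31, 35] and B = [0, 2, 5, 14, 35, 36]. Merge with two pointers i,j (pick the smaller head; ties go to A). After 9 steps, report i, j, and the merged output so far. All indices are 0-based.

i=0 j=0: A[i]=6>B[j]=0 take 0, j++
i=0 j=1: A[i]=6>B[j]=2 take 2, j++
i=0 j=2: A[i]=6>B[j]=5 take 5, j++
i=0 j=3: A[i]=6<=B[j]=14 take 6, i++
i=1 j=3: A[i]=12<=B[j]=14 take 12, i++
i=2 j=3: A[i]=14<=B[j]=14 take 14, i++
i=3 j=3: A[i]=24>B[j]=14 take 14, j++
i=3 j=4: A[i]=24<=B[j]=35 take 24, i++
i=4 j=4: A[i]=25<=B[j]=35 take 25, i++

i=5, j=4, merged so far=[0, 2, 5, 6, 12, 14, 14, 24, 25]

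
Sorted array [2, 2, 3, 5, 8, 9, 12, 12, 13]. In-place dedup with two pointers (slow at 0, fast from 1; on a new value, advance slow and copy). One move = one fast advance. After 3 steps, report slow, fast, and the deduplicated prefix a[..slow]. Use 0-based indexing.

(s=0,f=1) a[fast]=2=a[slow] dup → fast++
(s=0,f=2) a[fast]=3≠a[slow]=2 write a[1]=3 → slow++,fast++
(s=1,f=3) a[fast]=5≠a[slow]=3 write a[2]=5 → slow++,fast++

slow=2, fast=4, prefix=[2, 3, 5]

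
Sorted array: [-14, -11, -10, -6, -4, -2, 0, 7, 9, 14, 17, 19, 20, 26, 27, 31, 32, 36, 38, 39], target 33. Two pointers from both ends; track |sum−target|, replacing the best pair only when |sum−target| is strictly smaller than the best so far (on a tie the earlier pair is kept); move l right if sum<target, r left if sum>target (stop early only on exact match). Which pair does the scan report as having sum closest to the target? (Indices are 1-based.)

[1,20] -14+39=25 d=8 * → l++
[2,20] -11+39=28 d=5 * → l++
[3,20] -10+39=29 d=4 * → l++
[4,20] -6+39=33 d=0 * → stop

pair (-6, 39) with sum 33 (|Δ|=0)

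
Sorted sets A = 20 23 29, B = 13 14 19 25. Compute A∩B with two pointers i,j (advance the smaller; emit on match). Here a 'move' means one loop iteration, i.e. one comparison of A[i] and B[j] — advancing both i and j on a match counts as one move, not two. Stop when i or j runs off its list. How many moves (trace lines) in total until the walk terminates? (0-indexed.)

6 moves

i=0 j=0: 20>13, j++
i=0 j=1: 20>14, j++
i=0 j=2: 20>19, j++
i=0 j=3: 20<25, i++
i=1 j=3: 23<25, i++
i=2 j=3: 29>25, j++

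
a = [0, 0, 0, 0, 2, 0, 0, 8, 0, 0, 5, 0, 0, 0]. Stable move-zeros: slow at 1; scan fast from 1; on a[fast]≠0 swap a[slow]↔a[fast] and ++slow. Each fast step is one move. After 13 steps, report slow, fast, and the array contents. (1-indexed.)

slow=4, fast=14, a=[2, 8, 5, 0, 0, 0, 0, 0, 0, 0, 0, 0, 0, 0]

slow=1 fast=1: a[fast]=0, fast++
slow=1 fast=2: a[fast]=0, fast++
slow=1 fast=3: a[fast]=0, fast++
slow=1 fast=4: a[fast]=0, fast++
slow=1 fast=5: a[fast]=2≠0 swap→a[1]=2, slow++,fast++
slow=2 fast=6: a[fast]=0, fast++
slow=2 fast=7: a[fast]=0, fast++
slow=2 fast=8: a[fast]=8≠0 swap→a[2]=8, slow++,fast++
slow=3 fast=9: a[fast]=0, fast++
slow=3 fast=10: a[fast]=0, fast++
slow=3 fast=11: a[fast]=5≠0 swap→a[3]=5, slow++,fast++
slow=4 fast=12: a[fast]=0, fast++
slow=4 fast=13: a[fast]=0, fast++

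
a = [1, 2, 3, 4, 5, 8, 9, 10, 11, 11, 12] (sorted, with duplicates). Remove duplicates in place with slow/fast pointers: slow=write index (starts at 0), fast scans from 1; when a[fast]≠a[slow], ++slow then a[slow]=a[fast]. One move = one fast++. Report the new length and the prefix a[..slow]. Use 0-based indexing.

(s=0,f=1) a[fast]=2≠a[slow]=1 write a[1]=2 → slow++,fast++
(s=1,f=2) a[fast]=3≠a[slow]=2 write a[2]=3 → slow++,fast++
(s=2,f=3) a[fast]=4≠a[slow]=3 write a[3]=4 → slow++,fast++
(s=3,f=4) a[fast]=5≠a[slow]=4 write a[4]=5 → slow++,fast++
(s=4,f=5) a[fast]=8≠a[slow]=5 write a[5]=8 → slow++,fast++
(s=5,f=6) a[fast]=9≠a[slow]=8 write a[6]=9 → slow++,fast++
(s=6,f=7) a[fast]=10≠a[slow]=9 write a[7]=10 → slow++,fast++
(s=7,f=8) a[fast]=11≠a[slow]=10 write a[8]=11 → slow++,fast++
(s=8,f=9) a[fast]=11=a[slow] dup → fast++
(s=8,f=10) a[fast]=12≠a[slow]=11 write a[9]=12 → slow++,fast++

length 10; prefix = [1, 2, 3, 4, 5, 8, 9, 10, 11, 12]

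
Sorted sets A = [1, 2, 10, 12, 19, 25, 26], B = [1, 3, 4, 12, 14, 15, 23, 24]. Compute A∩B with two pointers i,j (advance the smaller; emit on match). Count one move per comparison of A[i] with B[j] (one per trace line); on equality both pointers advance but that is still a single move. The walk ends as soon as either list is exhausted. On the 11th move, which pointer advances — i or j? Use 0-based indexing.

[i=0,j=0] 1==1 emit → i++,j++
[i=1,j=1] 2<3 → i++
[i=2,j=1] 10>3 → j++
[i=2,j=2] 10>4 → j++
[i=2,j=3] 10<12 → i++
[i=3,j=3] 12==12 emit → i++,j++
[i=4,j=4] 19>14 → j++
[i=4,j=5] 19>15 → j++
[i=4,j=6] 19<23 → i++
[i=5,j=6] 25>23 → j++
[i=5,j=7] 25>24 → j++

j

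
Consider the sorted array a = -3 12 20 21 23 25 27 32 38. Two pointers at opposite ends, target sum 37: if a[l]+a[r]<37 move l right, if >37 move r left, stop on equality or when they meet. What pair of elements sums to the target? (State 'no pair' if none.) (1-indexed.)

[1,9] -3+38=35 <37 → l++
[2,9] 12+38=50 >37 → r--
[2,8] 12+32=44 >37 → r--
[2,7] 12+27=39 >37 → r--
[2,6] 12+25=37 → found

(12, 25)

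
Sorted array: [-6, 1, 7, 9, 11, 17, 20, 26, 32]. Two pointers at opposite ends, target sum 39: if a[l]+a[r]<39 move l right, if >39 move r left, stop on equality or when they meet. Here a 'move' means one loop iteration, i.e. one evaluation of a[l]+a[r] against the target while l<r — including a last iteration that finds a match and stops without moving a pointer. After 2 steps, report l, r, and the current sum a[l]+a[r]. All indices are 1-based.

l=3, r=9, sum=39

l=1 r=9: -6+32=26 <39, l++
l=2 r=9: 1+32=33 <39, l++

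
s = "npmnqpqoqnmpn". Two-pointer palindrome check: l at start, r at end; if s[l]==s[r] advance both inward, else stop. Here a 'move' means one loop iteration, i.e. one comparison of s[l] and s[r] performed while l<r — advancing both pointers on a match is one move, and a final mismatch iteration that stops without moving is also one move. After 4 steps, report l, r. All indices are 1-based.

l=5, r=9

l=1 r=13: 'n'=='n', l++,r--
l=2 r=12: 'p'=='p', l++,r--
l=3 r=11: 'm'=='m', l++,r--
l=4 r=10: 'n'=='n', l++,r--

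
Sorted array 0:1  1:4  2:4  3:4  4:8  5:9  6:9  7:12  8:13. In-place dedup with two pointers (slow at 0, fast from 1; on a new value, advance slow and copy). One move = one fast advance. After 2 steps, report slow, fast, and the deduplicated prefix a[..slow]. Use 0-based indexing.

slow=1, fast=3, prefix=[1, 4]

slow=0 fast=1: a[fast]=4≠a[slow]=1 write a[1]=4, slow++,fast++
slow=1 fast=2: a[fast]=4=a[slow] dup, fast++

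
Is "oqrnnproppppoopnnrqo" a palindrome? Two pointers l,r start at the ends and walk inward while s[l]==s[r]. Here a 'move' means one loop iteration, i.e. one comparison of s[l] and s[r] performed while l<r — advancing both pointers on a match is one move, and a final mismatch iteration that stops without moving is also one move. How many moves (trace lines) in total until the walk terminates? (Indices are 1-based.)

7 moves

[1,20] 'o'=='o' → l++,r--
[2,19] 'q'=='q' → l++,r--
[3,18] 'r'=='r' → l++,r--
[4,17] 'n'=='n' → l++,r--
[5,16] 'n'=='n' → l++,r--
[6,15] 'p'=='p' → l++,r--
[7,14] 'r'!='o' → stop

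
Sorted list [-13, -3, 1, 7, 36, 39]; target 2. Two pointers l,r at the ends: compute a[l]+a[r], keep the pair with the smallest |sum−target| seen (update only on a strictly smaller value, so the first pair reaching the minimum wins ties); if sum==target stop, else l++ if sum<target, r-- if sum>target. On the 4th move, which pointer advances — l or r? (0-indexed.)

r

[0,5] -13+39=26 d=24 * → r--
[0,4] -13+36=23 d=21 * → r--
[0,3] -13+7=-6 d=8 * → l++
[1,3] -3+7=4 d=2 * → r--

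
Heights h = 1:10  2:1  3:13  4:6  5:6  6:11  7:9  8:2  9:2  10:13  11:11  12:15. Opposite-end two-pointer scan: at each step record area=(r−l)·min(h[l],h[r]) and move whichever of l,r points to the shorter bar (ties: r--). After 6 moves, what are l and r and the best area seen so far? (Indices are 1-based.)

[1,12] min(10,15)*11=110 best=110 * → l++
[2,12] min(1,15)*10=10 best=110 → l++
[3,12] min(13,15)*9=117 best=117 * → l++
[4,12] min(6,15)*8=48 best=117 → l++
[5,12] min(6,15)*7=42 best=117 → l++
[6,12] min(11,15)*6=66 best=117 → l++

l=7, r=12, best area=117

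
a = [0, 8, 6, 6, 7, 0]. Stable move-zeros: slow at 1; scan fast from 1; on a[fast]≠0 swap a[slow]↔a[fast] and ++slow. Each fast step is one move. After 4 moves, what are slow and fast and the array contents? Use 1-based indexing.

slow=1 fast=1: a[fast]=0, fast++
slow=1 fast=2: a[fast]=8≠0 swap→a[1]=8, slow++,fast++
slow=2 fast=3: a[fast]=6≠0 swap→a[2]=6, slow++,fast++
slow=3 fast=4: a[fast]=6≠0 swap→a[3]=6, slow++,fast++

slow=4, fast=5, a=[8, 6, 6, 0, 7, 0]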